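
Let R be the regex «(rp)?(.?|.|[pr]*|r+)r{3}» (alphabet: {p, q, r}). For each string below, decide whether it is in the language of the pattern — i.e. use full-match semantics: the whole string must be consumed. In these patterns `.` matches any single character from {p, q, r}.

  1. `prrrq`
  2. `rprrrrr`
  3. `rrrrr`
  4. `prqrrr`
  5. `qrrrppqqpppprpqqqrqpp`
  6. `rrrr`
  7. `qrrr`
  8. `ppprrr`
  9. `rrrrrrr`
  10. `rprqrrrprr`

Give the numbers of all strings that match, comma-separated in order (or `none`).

2, 3, 6, 7, 8, 9

1 → no match — must end with `r`
2 → match
3 → match
4 → no match
5 → no match — must end with `r`
6 → match
7 → match
8 → match
9 → match
10 → no match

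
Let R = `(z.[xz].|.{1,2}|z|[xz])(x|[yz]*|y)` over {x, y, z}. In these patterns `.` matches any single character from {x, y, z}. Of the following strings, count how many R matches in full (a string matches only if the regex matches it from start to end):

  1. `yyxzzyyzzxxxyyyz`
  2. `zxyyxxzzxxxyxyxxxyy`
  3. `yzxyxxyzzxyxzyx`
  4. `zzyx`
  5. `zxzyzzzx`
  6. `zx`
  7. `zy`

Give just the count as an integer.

1 → no match
2 → no match
3 → no match
4. `zzyx` → no match
5. `zxzyzzzx` → no match
6. `zx` → match
7. `zy` → match
Total matched: 2

2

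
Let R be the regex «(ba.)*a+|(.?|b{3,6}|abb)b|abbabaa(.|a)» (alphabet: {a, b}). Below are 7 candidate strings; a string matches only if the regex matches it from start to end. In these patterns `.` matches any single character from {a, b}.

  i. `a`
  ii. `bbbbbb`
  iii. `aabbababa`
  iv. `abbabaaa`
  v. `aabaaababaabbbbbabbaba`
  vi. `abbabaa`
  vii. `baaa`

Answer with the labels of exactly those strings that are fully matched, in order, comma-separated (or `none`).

i. `a` → match
ii. `bbbbbb` → match
iii. `aabbababa` → no match
iv. `abbabaaa` → match
v → no match
vi. `abbabaa` → no match
vii. `baaa` → match

i, ii, iv, vii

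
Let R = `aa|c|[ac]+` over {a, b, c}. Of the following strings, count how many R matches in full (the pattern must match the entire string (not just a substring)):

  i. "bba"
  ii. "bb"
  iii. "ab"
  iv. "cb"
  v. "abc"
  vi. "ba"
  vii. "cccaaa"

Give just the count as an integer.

1

i → no match
ii → no match
iii → no match
iv → no match
v → no match
vi → no match
vii → match
Total matched: 1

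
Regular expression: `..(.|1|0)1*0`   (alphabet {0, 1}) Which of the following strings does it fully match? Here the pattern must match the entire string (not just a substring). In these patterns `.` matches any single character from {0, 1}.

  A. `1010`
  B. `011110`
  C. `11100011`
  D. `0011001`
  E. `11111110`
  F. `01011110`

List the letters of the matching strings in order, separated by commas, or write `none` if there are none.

A → match
B → match
C → no match — must end with `0`
D → no match — must end with `0`
E → match
F → match

A, B, E, F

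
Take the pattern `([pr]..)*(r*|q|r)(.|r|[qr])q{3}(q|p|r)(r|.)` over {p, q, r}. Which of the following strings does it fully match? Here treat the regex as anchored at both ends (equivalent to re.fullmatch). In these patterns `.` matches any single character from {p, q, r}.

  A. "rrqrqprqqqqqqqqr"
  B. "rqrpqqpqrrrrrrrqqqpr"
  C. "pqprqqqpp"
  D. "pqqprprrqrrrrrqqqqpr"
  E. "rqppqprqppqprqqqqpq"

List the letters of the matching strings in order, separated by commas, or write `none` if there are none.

A → match
B → match
C. "pqprqqqpp" → match
D → match
E → match

A, B, C, D, E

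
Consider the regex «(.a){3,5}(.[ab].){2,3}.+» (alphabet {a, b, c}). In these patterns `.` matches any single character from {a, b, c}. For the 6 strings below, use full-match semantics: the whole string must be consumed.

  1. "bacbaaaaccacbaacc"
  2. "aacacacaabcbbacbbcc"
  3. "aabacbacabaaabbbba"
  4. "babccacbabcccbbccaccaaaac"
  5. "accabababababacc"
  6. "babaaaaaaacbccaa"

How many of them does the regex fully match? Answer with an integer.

1

1 → no match
2 → match
3 → no match
4 → no match
5 → no match
6 → no match
Total matched: 1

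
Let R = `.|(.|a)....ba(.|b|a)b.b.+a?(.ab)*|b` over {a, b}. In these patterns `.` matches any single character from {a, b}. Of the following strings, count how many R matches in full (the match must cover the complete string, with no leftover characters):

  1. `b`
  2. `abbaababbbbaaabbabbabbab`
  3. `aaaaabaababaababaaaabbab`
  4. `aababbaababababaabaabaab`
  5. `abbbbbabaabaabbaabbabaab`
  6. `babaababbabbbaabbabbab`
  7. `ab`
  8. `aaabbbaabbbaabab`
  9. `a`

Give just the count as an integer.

1 → match
2 → match
3 → match
4 → match
5 → no match
6 → match
7 → no match
8 → match
9 → match
Total matched: 7

7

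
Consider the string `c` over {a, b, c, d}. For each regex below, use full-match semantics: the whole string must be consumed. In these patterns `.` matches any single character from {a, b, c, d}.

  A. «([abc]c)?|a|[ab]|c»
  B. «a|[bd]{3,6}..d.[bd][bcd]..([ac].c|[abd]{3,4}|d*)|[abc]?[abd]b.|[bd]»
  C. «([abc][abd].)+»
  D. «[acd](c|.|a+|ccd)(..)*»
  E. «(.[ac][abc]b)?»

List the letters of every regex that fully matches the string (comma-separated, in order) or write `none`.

A

A → match
B → no match
C → no match
D → no match
E → no match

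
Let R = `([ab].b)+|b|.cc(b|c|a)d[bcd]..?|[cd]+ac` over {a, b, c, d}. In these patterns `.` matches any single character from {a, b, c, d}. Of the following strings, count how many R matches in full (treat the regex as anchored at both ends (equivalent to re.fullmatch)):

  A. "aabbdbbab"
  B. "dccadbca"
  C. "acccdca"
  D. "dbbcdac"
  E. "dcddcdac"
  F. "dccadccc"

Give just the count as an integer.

5

A → match
B → match
C → match
D → no match
E → match
F → match
Total matched: 5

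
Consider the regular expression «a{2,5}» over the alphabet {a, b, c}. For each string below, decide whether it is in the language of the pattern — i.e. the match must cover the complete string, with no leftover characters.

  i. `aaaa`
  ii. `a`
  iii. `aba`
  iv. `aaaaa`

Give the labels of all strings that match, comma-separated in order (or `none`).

i, iv

i → match
ii → no match
iii → no match
iv → match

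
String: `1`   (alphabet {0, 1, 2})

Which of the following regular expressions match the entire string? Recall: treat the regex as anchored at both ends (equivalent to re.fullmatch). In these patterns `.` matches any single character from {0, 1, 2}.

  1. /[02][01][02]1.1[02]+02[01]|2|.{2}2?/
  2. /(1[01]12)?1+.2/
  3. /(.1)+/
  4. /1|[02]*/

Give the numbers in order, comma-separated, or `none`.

4

1 → no match
2 → no match — must end with `2`
3 → no match
4 → match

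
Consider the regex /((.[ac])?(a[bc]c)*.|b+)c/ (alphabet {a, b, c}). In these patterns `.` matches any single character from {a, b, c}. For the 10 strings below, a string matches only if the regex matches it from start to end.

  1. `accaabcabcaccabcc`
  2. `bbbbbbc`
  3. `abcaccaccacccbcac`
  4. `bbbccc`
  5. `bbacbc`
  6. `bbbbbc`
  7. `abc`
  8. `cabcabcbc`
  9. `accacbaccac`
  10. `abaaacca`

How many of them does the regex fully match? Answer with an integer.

2

1 → no match
2 → match
3 → no match
4 → no match
5 → no match
6 → match
7 → no match
8 → no match
9 → no match
10 → no match — must end with `c`
Total matched: 2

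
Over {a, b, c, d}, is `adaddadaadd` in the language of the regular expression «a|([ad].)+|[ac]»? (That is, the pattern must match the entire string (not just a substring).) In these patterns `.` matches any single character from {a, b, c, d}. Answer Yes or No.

No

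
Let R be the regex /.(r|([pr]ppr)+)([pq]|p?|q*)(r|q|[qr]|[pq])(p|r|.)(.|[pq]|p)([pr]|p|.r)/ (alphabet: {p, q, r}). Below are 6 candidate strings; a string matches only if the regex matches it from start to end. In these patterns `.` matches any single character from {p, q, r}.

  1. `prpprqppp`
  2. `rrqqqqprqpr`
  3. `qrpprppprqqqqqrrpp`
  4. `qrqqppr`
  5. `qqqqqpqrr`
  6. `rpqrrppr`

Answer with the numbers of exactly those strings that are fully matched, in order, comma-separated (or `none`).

1, 2, 3, 4

1. `prpprqppp` → match
2. `rrqqqqprqpr` → match
3 → match
4. `qrqqppr` → match
5. `qqqqqpqrr` → no match
6. `rpqrrppr` → no match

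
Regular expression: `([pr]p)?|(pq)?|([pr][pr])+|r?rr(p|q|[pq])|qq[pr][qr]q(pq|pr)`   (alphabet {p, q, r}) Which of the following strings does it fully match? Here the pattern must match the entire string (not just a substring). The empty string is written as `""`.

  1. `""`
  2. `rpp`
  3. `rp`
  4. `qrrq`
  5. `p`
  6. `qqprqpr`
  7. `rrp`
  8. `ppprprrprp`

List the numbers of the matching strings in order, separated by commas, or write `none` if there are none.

1 → match
2 → no match
3 → match
4 → no match
5 → no match
6 → match
7 → match
8 → match

1, 3, 6, 7, 8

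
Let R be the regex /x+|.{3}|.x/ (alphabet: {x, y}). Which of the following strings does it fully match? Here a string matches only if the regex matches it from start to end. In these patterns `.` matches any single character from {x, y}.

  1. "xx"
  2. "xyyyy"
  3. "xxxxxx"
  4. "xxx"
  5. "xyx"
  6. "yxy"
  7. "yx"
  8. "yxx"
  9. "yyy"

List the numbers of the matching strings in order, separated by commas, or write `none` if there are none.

1 → match
2 → no match
3 → match
4 → match
5 → match
6 → match
7 → match
8 → match
9 → match

1, 3, 4, 5, 6, 7, 8, 9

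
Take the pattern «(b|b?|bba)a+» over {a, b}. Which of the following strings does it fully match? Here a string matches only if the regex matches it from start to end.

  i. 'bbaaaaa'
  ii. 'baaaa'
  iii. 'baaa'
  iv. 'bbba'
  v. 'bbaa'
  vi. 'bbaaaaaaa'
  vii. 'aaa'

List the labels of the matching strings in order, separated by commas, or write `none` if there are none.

i → match
ii → match
iii → match
iv → no match
v → match
vi → match
vii → match

i, ii, iii, v, vi, vii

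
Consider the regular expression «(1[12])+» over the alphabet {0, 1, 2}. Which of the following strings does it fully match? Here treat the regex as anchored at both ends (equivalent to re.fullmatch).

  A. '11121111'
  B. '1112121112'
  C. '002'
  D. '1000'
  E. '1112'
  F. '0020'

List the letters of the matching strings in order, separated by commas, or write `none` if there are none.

A, B, E

A. '11121111' → match
B. '1112121112' → match
C. '002' → no match — must start with '1'
D. '1000' → no match
E. '1112' → match
F. '0020' → no match — must start with '1'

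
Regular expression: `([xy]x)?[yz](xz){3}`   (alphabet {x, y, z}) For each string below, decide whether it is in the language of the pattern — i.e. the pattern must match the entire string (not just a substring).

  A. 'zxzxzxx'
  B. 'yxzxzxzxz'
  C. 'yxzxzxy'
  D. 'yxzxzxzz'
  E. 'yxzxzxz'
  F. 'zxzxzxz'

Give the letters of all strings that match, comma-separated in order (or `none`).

B, E, F

A → no match — must end with 'xz'
B → match
C → no match — must end with 'xz'
D → no match — must end with 'xz'
E → match
F → match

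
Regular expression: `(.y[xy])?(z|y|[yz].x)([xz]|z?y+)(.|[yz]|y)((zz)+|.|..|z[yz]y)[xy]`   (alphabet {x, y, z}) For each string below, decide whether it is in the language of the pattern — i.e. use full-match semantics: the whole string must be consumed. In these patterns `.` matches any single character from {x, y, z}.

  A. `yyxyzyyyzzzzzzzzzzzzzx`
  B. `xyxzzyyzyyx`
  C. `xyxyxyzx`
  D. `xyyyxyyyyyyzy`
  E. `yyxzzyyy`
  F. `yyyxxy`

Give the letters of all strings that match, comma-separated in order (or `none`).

A → match
B → match
C → match
D → no match
E → match
F → match

A, B, C, E, F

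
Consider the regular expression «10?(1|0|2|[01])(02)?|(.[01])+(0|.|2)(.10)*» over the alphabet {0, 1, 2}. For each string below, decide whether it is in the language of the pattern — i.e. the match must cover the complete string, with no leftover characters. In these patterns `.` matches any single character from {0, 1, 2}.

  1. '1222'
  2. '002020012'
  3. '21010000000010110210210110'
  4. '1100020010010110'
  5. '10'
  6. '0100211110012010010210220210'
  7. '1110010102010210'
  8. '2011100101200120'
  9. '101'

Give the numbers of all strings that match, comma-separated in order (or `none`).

1 → no match
2 → match
3 → match
4 → no match
5 → match
6 → no match
7 → no match
8 → no match
9 → match

2, 3, 5, 9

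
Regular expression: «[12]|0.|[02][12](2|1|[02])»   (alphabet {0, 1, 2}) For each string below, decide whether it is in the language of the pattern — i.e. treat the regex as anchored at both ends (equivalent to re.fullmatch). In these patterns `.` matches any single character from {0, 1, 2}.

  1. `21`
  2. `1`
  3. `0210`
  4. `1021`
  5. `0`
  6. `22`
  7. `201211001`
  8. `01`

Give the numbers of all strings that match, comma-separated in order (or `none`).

1. `21` → no match
2. `1` → match
3. `0210` → no match
4. `1021` → no match
5. `0` → no match
6. `22` → no match
7. `201211001` → no match
8. `01` → match

2, 8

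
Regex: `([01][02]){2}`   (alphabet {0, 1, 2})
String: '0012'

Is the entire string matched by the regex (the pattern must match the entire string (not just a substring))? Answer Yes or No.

Yes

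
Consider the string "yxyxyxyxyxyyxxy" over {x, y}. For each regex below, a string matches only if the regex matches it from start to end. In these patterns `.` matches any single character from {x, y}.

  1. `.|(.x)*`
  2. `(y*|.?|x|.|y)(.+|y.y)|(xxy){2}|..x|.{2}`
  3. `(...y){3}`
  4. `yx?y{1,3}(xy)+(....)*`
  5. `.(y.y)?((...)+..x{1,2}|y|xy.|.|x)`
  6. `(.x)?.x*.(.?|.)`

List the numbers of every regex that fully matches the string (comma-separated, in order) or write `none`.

2, 4

1 → no match
2 → match
3 → no match
4 → match
5 → no match
6 → no match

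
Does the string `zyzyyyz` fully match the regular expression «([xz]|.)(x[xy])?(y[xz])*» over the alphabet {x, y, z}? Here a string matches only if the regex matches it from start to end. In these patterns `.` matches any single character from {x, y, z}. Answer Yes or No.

No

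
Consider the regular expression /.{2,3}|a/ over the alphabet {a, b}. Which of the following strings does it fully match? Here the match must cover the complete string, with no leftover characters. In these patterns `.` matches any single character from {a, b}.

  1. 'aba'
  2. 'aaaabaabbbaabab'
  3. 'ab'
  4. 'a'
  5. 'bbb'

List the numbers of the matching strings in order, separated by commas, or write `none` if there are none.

1 → match
2 → no match
3 → match
4 → match
5 → match

1, 3, 4, 5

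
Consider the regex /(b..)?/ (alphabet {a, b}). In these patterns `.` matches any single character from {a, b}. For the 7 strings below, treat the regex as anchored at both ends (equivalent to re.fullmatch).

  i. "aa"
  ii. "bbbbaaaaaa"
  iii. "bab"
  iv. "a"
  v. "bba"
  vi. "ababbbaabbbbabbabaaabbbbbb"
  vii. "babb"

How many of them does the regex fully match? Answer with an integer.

i. "aa" → no match
ii. "bbbbaaaaaa" → no match
iii. "bab" → match
iv. "a" → no match
v. "bba" → match
vi → no match
vii. "babb" → no match
Total matched: 2

2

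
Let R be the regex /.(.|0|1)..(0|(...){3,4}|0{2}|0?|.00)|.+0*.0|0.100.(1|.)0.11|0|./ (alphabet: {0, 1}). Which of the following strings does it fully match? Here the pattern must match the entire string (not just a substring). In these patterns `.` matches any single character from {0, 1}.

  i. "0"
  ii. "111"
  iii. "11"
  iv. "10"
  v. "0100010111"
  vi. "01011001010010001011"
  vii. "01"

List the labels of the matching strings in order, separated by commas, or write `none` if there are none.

i

i. "0" → match
ii. "111" → no match
iii. "11" → no match
iv. "10" → no match
v. "0100010111" → no match
vi → no match
vii. "01" → no match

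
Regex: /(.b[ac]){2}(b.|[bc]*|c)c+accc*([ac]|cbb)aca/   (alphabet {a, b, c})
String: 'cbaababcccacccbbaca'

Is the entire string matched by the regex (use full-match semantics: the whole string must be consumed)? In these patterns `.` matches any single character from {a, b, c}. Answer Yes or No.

Yes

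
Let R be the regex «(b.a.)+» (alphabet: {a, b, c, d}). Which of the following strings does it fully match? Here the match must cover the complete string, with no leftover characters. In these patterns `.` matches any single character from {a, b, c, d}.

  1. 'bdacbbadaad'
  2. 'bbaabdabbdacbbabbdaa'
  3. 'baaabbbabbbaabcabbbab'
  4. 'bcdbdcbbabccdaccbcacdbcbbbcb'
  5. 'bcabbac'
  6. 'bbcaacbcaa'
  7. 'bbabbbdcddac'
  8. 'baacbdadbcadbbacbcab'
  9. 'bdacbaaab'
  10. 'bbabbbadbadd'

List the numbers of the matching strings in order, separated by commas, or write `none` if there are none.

2, 8

1. 'bdacbbadaad' → no match
2 → match
3 → no match
4 → no match
5. 'bcabbac' → no match
6. 'bbcaacbcaa' → no match
7. 'bbabbbdcddac' → no match
8 → match
9. 'bdacbaaab' → no match
10. 'bbabbbadbadd' → no match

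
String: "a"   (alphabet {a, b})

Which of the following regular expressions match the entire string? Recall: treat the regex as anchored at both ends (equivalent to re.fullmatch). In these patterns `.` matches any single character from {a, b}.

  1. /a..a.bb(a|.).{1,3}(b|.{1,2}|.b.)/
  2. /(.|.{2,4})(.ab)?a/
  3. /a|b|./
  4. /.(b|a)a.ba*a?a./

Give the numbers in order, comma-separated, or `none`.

1 → no match
2 → no match
3 → match
4 → no match

3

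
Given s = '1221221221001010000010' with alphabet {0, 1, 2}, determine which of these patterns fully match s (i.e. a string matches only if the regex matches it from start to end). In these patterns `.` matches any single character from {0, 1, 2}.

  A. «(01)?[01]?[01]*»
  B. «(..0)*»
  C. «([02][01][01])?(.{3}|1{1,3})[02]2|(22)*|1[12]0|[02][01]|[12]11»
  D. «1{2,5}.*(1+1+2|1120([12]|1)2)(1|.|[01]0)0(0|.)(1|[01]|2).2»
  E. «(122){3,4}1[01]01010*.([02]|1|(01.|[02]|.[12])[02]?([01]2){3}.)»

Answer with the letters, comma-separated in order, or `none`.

A → no match
B → no match
C → no match
D → no match — must end with '2'
E → match

E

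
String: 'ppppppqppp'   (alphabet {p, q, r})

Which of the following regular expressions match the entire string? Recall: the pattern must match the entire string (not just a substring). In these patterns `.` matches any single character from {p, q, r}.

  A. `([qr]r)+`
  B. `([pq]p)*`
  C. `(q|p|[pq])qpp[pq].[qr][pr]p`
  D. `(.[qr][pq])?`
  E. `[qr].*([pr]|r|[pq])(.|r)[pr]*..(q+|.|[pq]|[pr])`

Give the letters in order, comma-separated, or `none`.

A → no match — must end with 'r'
B → match
C → no match
D → no match
E → no match

B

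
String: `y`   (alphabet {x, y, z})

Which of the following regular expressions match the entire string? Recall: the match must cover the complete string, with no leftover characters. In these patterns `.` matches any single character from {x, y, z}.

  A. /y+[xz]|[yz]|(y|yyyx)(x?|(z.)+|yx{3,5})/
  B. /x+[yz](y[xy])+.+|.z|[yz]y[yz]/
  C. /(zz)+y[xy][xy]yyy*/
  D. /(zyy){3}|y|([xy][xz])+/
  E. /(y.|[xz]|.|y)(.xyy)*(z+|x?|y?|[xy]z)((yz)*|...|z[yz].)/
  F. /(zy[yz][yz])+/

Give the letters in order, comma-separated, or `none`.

A → match
B → no match
C → no match — must start with `zz`
D → match
E → match
F → no match — must start with `zy`

A, D, E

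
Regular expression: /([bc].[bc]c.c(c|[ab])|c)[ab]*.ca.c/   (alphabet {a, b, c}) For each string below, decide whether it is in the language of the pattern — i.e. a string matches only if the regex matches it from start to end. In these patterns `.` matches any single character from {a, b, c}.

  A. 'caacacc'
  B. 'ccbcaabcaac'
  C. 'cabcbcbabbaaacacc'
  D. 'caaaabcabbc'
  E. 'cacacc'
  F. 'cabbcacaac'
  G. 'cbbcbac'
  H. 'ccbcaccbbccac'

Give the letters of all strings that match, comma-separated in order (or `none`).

A, C, E

A → match
B → no match
C → match
D → no match
E → match
F → no match
G → no match
H → no match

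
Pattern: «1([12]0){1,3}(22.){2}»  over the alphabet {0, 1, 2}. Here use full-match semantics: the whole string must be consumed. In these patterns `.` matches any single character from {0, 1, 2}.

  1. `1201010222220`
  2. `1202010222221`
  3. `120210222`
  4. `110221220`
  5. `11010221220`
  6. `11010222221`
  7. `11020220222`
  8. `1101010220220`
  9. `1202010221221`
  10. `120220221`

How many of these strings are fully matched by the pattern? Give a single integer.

9

1 → match
2 → match
3. `120210222` → no match
4. `110221220` → match
5. `11010221220` → match
6. `11010222221` → match
7. `11020220222` → match
8 → match
9 → match
10. `120220221` → match
Total matched: 9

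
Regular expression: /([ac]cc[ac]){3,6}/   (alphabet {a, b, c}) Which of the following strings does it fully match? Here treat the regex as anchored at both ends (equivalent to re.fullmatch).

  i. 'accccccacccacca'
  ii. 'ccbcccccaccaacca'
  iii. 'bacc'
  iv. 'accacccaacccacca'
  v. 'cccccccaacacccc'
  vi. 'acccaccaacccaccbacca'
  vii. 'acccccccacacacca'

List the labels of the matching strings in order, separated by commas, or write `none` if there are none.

iv

i → no match
ii → no match
iii → no match
iv → match
v → no match
vi → no match
vii → no match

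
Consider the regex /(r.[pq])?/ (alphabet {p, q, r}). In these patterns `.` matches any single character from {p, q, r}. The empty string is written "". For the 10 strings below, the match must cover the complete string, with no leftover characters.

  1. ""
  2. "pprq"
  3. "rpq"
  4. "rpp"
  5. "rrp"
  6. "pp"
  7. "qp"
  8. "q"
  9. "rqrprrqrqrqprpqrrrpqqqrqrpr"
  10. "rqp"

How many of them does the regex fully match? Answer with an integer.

1 → match
2 → no match
3 → match
4 → match
5 → match
6 → no match
7 → no match
8 → no match
9 → no match
10 → match
Total matched: 5

5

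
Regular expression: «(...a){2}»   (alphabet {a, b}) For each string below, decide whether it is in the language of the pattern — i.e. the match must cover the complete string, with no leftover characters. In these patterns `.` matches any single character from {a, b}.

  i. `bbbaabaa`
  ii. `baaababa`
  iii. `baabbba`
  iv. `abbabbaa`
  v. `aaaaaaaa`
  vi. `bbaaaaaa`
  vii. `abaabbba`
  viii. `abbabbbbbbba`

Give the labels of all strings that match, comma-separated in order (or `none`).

i, ii, iv, v, vi, vii

i → match
ii → match
iii → no match
iv → match
v → match
vi → match
vii → match
viii → no match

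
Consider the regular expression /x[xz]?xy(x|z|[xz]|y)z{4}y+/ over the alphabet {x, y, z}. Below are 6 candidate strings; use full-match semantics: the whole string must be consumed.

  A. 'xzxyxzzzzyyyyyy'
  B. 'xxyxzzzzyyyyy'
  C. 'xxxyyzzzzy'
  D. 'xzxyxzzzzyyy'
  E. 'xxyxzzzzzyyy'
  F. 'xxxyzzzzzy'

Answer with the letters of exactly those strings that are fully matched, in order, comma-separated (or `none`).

A → match
B → match
C → match
D → match
E → no match
F → match

A, B, C, D, F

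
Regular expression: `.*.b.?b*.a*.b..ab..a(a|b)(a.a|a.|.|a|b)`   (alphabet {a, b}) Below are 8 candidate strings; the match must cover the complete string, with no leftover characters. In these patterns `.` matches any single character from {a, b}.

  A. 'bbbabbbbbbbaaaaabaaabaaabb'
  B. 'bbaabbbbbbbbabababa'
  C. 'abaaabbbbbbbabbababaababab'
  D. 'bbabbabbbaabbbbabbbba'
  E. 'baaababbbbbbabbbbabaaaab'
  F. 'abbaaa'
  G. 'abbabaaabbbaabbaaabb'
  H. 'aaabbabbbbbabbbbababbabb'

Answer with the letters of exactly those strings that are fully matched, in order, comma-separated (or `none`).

A → match
B → match
C → no match
D → no match
E → match
F. 'abbaaa' → no match
G → no match
H → no match

A, B, E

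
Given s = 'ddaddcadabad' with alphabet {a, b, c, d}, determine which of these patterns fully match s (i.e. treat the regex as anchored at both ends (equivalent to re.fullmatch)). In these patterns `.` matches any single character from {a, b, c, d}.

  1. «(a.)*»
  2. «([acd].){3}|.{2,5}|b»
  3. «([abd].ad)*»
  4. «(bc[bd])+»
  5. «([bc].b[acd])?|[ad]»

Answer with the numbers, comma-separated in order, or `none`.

3

1 → no match
2 → no match
3 → match
4 → no match — must start with 'bc'
5 → no match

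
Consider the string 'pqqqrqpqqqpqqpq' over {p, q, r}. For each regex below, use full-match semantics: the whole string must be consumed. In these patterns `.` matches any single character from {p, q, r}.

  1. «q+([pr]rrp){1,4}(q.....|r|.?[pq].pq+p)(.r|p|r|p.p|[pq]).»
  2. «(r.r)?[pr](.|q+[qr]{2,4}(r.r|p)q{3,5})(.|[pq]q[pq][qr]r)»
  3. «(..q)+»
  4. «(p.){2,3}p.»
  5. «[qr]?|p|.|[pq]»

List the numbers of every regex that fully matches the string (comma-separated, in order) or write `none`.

3

1 → no match — must start with 'q'
2 → no match
3 → match
4 → no match
5 → no match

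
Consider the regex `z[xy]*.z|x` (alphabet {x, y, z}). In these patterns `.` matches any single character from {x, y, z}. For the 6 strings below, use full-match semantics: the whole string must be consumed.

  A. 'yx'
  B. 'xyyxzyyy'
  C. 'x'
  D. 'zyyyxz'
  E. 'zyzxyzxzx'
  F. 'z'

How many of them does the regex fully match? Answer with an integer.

A. 'yx' → no match
B. 'xyyxzyyy' → no match
C. 'x' → match
D. 'zyyyxz' → match
E. 'zyzxyzxzx' → no match
F. 'z' → no match
Total matched: 2

2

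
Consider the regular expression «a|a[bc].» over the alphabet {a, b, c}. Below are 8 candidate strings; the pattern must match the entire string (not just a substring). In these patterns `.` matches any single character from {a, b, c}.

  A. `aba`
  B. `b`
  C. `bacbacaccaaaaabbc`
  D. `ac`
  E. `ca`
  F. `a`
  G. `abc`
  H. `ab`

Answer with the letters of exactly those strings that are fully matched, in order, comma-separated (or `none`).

A, F, G

A → match
B → no match — must start with `a`
C → no match — must start with `a`
D → no match
E → no match — must start with `a`
F → match
G → match
H → no match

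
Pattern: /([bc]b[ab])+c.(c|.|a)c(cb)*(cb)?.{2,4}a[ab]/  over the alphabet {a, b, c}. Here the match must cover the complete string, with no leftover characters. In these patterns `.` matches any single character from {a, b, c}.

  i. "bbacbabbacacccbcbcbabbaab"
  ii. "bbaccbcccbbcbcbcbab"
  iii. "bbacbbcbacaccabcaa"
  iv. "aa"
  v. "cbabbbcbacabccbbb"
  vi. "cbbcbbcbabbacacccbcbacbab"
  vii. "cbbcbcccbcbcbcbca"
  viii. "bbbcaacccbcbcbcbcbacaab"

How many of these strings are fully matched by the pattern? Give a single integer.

i → match
ii → no match
iii → match
iv → no match
v → no match
vi → match
vii → no match
viii → no match
Total matched: 3

3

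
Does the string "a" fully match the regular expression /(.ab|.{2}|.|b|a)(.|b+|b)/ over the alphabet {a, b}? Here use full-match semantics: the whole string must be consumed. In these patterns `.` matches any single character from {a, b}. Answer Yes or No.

No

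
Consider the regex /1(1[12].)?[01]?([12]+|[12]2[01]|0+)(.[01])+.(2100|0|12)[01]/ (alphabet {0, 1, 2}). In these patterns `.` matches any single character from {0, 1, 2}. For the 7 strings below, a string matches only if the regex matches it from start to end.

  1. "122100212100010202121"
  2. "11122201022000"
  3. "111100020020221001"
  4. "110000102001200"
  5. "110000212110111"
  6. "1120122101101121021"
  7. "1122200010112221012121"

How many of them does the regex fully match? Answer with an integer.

1 → no match
2 → no match
3 → no match
4 → match
5 → no match
6 → no match
7 → no match
Total matched: 1

1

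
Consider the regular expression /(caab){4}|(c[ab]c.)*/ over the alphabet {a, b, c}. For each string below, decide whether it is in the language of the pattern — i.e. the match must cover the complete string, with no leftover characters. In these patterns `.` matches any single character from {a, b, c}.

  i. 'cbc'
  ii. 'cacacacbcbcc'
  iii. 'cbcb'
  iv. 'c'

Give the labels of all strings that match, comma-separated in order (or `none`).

ii, iii

i → no match
ii → match
iii → match
iv → no match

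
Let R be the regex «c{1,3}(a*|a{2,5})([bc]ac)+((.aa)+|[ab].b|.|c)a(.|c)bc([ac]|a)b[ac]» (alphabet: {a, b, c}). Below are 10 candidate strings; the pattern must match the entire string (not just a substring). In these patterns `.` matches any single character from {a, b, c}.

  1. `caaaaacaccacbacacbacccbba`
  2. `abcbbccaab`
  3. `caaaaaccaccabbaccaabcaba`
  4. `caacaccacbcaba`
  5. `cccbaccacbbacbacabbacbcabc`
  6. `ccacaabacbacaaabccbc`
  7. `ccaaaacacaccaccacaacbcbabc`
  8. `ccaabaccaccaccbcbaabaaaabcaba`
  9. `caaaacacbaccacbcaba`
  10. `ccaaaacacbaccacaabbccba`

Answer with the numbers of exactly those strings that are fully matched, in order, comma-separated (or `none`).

1 → no match
2 → no match — must start with `c`
3 → no match
4 → match
5 → no match
6 → no match
7 → no match
8 → no match
9 → match
10 → match

4, 9, 10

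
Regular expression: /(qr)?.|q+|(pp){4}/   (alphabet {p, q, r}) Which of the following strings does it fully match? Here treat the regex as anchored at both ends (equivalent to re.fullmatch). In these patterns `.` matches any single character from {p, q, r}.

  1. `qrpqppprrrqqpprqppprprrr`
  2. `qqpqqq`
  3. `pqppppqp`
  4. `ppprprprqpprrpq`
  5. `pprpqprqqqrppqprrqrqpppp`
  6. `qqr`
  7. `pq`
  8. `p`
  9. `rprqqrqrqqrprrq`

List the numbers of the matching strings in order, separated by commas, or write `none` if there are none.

8

1 → no match
2 → no match
3 → no match
4 → no match
5 → no match
6 → no match
7 → no match
8 → match
9 → no match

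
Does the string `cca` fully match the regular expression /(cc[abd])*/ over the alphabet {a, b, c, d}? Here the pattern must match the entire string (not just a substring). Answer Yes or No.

Yes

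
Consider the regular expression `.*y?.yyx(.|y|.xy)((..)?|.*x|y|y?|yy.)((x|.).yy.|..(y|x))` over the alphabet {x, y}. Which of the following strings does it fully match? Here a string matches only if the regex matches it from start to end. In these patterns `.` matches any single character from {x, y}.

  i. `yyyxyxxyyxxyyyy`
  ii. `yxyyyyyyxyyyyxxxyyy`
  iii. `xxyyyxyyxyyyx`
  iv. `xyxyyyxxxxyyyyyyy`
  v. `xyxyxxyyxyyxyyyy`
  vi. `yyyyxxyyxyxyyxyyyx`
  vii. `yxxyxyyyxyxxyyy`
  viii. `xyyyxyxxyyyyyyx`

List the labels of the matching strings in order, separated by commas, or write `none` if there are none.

i → match
ii → match
iii → match
iv → no match
v → match
vi → match
vii → match
viii → no match

i, ii, iii, v, vi, vii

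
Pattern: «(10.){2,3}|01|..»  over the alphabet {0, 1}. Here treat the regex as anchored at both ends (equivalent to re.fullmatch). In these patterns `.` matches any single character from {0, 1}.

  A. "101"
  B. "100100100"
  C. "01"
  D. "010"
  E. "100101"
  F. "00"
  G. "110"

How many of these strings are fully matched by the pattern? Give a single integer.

4

A → no match
B → match
C → match
D → no match
E → match
F → match
G → no match
Total matched: 4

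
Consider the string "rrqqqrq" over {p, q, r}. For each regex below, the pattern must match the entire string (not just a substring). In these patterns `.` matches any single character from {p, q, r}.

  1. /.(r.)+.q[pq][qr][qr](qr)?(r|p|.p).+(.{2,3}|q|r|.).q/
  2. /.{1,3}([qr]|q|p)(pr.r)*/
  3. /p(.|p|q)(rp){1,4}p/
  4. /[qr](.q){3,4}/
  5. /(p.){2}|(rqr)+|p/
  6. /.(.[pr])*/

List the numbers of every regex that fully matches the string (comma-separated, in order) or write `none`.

1 → no match
2 → no match
3 → no match — must start with "p"
4 → match
5 → no match
6 → no match

4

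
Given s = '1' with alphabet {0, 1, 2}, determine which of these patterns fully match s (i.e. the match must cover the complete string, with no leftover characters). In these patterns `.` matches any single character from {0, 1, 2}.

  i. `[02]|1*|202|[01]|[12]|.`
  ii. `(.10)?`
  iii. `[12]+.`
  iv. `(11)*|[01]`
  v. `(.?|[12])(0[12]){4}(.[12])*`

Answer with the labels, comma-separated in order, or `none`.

i, iv

i → match
ii → no match
iii → no match
iv → match
v → no match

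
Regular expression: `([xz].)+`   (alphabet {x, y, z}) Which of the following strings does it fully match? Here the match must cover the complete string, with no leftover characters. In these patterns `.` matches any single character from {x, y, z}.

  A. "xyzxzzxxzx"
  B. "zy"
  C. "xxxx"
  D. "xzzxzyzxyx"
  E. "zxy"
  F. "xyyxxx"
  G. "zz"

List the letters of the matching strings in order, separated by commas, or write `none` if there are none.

A → match
B → match
C → match
D → no match
E → no match
F → no match
G → match

A, B, C, G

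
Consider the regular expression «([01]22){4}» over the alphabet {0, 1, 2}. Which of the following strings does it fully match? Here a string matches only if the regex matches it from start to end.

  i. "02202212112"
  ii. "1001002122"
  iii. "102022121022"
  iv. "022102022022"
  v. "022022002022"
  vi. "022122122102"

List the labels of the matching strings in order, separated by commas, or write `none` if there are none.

none

i → no match — must end with "22"
ii → no match
iii → no match
iv → no match
v → no match
vi → no match — must end with "22"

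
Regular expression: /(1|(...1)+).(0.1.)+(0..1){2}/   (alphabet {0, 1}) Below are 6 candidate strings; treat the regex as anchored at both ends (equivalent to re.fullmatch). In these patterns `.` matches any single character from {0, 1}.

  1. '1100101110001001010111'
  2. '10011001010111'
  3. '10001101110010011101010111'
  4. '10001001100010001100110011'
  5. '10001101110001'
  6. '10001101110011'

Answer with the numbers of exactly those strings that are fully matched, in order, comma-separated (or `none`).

2, 3, 4, 5, 6

1 → no match
2 → match
3 → match
4 → match
5 → match
6 → match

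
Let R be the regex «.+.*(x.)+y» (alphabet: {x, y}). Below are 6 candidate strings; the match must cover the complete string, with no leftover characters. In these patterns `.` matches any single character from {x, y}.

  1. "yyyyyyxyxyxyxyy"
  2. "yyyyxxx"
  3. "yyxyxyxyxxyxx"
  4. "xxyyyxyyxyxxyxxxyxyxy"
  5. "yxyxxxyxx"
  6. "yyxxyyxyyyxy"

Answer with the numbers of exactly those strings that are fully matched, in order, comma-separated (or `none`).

1 → match
2 → no match — must end with "y"
3 → no match — must end with "y"
4 → no match
5 → no match — must end with "y"
6 → no match

1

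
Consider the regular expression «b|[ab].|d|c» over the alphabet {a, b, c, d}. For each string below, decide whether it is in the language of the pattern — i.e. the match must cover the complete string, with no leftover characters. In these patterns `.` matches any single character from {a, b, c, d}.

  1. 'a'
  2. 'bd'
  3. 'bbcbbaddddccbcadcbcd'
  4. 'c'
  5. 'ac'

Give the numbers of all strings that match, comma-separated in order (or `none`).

2, 4, 5

1. 'a' → no match
2. 'bd' → match
3 → no match
4. 'c' → match
5. 'ac' → match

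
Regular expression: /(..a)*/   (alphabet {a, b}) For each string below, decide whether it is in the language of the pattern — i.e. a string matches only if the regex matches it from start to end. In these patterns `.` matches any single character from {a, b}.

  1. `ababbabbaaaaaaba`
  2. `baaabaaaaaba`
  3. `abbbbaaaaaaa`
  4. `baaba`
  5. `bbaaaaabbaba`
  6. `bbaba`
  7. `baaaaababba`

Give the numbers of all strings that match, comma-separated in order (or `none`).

2

1 → no match
2. `baaabaaaaaba` → match
3. `abbbbaaaaaaa` → no match
4. `baaba` → no match
5. `bbaaaaabbaba` → no match
6. `bbaba` → no match
7. `baaaaababba` → no match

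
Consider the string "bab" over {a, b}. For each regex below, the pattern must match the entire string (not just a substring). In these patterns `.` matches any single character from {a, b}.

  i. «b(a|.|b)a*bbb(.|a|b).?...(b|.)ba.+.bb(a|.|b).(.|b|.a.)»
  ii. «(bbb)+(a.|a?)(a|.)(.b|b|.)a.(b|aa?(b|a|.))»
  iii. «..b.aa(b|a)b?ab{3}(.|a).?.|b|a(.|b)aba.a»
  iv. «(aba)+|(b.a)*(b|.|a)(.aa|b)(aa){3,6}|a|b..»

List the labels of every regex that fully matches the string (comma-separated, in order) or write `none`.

i → no match
ii → no match — must start with "bbb"
iii → no match
iv → match

iv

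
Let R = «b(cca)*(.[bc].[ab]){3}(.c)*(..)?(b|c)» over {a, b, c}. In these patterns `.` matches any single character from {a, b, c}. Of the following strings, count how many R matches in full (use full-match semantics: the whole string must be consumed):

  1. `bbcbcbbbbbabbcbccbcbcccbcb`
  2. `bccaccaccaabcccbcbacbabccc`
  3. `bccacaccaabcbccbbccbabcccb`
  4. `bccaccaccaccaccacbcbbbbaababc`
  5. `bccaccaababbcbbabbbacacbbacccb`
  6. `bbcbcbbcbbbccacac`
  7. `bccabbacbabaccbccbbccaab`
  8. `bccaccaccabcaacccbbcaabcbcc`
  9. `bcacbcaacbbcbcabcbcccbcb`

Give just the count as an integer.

1 → no match
2 → no match
3 → no match
4 → match
5 → no match
6 → no match
7 → no match
8 → match
9 → no match
Total matched: 2

2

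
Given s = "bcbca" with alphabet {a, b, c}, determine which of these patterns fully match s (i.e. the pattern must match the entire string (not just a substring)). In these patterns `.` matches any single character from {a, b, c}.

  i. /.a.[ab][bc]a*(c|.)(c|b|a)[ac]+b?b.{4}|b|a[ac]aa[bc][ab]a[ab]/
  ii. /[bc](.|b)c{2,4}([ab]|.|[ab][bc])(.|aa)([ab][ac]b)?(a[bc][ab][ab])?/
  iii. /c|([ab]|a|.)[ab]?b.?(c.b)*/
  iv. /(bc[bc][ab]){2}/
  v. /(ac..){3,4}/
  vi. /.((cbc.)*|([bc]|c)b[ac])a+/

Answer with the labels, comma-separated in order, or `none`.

vi

i → no match
ii → no match
iii → no match
iv → no match
v → no match — must start with "ac"
vi → match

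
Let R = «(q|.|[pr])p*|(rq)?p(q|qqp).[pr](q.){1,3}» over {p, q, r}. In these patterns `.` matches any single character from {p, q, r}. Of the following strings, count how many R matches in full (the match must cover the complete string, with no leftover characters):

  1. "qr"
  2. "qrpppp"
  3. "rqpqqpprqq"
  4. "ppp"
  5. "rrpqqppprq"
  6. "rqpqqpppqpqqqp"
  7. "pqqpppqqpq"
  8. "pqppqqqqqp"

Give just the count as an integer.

1 → no match
2 → no match
3 → match
4 → match
5 → no match
6 → match
7 → no match
8 → match
Total matched: 4

4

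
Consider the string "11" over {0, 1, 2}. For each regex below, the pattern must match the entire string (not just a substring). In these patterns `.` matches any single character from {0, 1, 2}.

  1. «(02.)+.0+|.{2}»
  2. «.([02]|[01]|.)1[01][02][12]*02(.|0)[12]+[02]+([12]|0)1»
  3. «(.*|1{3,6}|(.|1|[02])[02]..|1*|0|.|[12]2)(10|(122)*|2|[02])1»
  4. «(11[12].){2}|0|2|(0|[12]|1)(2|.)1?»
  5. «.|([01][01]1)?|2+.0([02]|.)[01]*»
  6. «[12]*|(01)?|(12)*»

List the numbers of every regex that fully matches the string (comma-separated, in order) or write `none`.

1, 3, 4, 6

1 → match
2 → no match
3 → match
4 → match
5 → no match
6 → match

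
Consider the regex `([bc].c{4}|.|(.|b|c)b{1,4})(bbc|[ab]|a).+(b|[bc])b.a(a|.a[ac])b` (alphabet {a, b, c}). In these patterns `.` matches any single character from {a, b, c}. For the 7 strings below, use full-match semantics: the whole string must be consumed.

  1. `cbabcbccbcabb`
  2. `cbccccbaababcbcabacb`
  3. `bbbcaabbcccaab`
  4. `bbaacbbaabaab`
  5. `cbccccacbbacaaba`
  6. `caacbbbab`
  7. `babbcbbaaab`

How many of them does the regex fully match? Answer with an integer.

1 → no match
2 → match
3 → no match
4 → match
5 → no match — must end with `b`
6 → no match
7 → match
Total matched: 3

3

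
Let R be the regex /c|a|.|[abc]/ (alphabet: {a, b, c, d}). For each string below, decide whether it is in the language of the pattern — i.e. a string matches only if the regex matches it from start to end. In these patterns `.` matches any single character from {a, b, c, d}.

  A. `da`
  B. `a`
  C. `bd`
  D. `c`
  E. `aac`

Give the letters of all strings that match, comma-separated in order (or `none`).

A. `da` → no match
B. `a` → match
C. `bd` → no match
D. `c` → match
E. `aac` → no match

B, D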